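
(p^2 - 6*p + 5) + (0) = p^2 - 6*p + 5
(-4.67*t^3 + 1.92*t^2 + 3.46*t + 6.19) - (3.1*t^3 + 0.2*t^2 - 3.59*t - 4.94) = -7.77*t^3 + 1.72*t^2 + 7.05*t + 11.13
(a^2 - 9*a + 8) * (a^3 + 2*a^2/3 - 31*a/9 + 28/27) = a^5 - 25*a^4/3 - 13*a^3/9 + 1009*a^2/27 - 332*a/9 + 224/27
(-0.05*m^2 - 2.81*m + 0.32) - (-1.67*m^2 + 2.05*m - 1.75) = 1.62*m^2 - 4.86*m + 2.07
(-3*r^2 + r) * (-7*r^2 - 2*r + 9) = 21*r^4 - r^3 - 29*r^2 + 9*r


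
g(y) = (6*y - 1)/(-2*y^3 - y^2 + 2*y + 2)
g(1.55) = -1.75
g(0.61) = 1.11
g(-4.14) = -0.22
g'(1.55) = 4.44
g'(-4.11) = -0.12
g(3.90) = -0.18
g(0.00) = -0.50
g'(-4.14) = -0.12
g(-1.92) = -1.45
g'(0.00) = 3.50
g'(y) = (6*y - 1)*(6*y^2 + 2*y - 2)/(-2*y^3 - y^2 + 2*y + 2)^2 + 6/(-2*y^3 - y^2 + 2*y + 2) = 2*(12*y^3 - y + 7)/(4*y^6 + 4*y^5 - 7*y^4 - 12*y^3 + 8*y + 4)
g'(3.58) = 0.12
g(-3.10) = -0.43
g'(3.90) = 0.09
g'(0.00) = 3.50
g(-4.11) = -0.22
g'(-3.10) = -0.33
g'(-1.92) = -2.04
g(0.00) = -0.50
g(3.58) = -0.21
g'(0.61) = 3.18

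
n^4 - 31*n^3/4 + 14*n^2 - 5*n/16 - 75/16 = (n - 5)*(n - 5/2)*(n - 3/4)*(n + 1/2)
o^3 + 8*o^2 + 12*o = o*(o + 2)*(o + 6)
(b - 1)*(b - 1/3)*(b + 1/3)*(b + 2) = b^4 + b^3 - 19*b^2/9 - b/9 + 2/9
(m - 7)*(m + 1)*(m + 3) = m^3 - 3*m^2 - 25*m - 21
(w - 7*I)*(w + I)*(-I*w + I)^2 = -w^4 + 2*w^3 + 6*I*w^3 - 8*w^2 - 12*I*w^2 + 14*w + 6*I*w - 7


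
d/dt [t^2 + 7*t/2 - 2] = 2*t + 7/2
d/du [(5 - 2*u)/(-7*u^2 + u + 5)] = (14*u^2 - 2*u - (2*u - 5)*(14*u - 1) - 10)/(-7*u^2 + u + 5)^2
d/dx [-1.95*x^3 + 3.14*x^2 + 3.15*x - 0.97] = -5.85*x^2 + 6.28*x + 3.15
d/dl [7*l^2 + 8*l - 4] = 14*l + 8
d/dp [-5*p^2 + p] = 1 - 10*p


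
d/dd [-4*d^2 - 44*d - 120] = -8*d - 44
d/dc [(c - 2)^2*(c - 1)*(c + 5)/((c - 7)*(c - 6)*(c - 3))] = (c^6 - 32*c^5 + 260*c^4 - 576*c^3 - 741*c^2 + 3644*c - 2916)/(c^6 - 32*c^5 + 418*c^4 - 2844*c^3 + 10593*c^2 - 20412*c + 15876)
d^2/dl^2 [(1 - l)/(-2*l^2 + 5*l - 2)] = 2*((7 - 6*l)*(2*l^2 - 5*l + 2) + (l - 1)*(4*l - 5)^2)/(2*l^2 - 5*l + 2)^3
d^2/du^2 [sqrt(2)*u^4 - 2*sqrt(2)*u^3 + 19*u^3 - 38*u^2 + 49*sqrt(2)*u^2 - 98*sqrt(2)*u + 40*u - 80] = 12*sqrt(2)*u^2 - 12*sqrt(2)*u + 114*u - 76 + 98*sqrt(2)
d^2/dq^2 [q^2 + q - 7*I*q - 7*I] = 2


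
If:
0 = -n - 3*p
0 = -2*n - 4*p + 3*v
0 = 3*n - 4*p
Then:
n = 0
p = 0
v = 0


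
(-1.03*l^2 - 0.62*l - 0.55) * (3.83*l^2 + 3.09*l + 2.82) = -3.9449*l^4 - 5.5573*l^3 - 6.9269*l^2 - 3.4479*l - 1.551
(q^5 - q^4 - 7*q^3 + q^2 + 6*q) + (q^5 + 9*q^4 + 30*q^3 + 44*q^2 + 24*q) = 2*q^5 + 8*q^4 + 23*q^3 + 45*q^2 + 30*q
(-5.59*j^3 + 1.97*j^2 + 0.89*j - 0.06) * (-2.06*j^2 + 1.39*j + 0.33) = 11.5154*j^5 - 11.8283*j^4 - 0.9398*j^3 + 2.0108*j^2 + 0.2103*j - 0.0198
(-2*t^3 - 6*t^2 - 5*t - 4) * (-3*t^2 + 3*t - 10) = 6*t^5 + 12*t^4 + 17*t^3 + 57*t^2 + 38*t + 40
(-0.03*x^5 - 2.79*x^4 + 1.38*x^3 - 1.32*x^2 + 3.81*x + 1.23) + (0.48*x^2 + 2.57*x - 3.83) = -0.03*x^5 - 2.79*x^4 + 1.38*x^3 - 0.84*x^2 + 6.38*x - 2.6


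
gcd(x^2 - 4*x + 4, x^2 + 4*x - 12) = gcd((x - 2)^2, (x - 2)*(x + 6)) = x - 2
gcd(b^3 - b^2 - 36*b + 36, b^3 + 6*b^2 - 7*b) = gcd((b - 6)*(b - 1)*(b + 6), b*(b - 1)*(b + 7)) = b - 1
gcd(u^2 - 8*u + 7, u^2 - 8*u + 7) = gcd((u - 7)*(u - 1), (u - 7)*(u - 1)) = u^2 - 8*u + 7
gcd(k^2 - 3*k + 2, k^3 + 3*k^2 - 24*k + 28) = k - 2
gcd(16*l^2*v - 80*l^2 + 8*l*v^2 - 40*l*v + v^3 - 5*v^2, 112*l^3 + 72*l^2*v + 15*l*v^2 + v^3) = 16*l^2 + 8*l*v + v^2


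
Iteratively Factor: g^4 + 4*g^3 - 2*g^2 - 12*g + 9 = (g + 3)*(g^3 + g^2 - 5*g + 3) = (g - 1)*(g + 3)*(g^2 + 2*g - 3) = (g - 1)*(g + 3)^2*(g - 1)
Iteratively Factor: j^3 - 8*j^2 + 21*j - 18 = (j - 2)*(j^2 - 6*j + 9) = (j - 3)*(j - 2)*(j - 3)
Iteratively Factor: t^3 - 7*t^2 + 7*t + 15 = (t - 5)*(t^2 - 2*t - 3) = (t - 5)*(t - 3)*(t + 1)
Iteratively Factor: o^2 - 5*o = (o)*(o - 5)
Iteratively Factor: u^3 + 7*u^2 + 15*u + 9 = (u + 3)*(u^2 + 4*u + 3) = (u + 1)*(u + 3)*(u + 3)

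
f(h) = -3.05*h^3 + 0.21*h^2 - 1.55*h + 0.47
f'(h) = -9.15*h^2 + 0.42*h - 1.55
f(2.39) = -43.67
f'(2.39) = -52.81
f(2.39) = -43.67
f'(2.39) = -52.81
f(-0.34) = 1.14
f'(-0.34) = -2.75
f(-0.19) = 0.79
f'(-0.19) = -1.96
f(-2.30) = 42.26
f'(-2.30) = -50.92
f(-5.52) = 528.42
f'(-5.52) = -282.67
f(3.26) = -108.02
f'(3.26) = -97.42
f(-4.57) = 303.04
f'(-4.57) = -194.57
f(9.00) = -2219.92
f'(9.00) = -738.92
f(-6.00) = 676.13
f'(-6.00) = -333.47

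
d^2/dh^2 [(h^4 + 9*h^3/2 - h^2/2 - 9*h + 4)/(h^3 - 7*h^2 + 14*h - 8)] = 12*(11*h^3 - 48*h^2 + 24*h + 80)/(h^6 - 18*h^5 + 132*h^4 - 504*h^3 + 1056*h^2 - 1152*h + 512)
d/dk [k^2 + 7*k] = 2*k + 7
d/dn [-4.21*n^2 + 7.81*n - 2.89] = 7.81 - 8.42*n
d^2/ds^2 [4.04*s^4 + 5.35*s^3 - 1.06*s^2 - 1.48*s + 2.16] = 48.48*s^2 + 32.1*s - 2.12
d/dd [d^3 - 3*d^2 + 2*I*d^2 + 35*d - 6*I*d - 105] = 3*d^2 + d*(-6 + 4*I) + 35 - 6*I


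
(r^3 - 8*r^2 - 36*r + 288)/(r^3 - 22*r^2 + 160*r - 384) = (r + 6)/(r - 8)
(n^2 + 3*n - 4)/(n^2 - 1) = (n + 4)/(n + 1)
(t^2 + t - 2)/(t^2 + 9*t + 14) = (t - 1)/(t + 7)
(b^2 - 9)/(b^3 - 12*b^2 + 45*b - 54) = (b + 3)/(b^2 - 9*b + 18)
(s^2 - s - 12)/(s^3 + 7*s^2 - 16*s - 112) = (s + 3)/(s^2 + 11*s + 28)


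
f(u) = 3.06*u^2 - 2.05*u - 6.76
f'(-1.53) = -11.41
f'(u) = 6.12*u - 2.05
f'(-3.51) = -23.53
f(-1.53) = 3.54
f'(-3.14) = -21.27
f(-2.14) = 11.64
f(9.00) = 222.65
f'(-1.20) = -9.39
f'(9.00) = 53.03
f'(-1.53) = -11.41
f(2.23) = 3.89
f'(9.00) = 53.03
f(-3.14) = 29.85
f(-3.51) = 38.14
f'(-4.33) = -28.55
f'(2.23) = 11.60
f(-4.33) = 59.49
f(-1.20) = 0.11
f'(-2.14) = -15.15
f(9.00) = 222.65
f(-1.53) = 3.54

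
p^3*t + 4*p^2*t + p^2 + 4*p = p*(p + 4)*(p*t + 1)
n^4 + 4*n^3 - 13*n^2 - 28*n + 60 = (n - 2)^2*(n + 3)*(n + 5)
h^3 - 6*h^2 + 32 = (h - 4)^2*(h + 2)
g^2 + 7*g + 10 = (g + 2)*(g + 5)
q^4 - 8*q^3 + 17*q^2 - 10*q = q*(q - 5)*(q - 2)*(q - 1)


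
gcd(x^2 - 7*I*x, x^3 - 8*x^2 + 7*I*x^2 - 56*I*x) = x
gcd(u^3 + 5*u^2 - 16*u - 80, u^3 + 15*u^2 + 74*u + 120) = u^2 + 9*u + 20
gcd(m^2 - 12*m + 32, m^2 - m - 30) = 1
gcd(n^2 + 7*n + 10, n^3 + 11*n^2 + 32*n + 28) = n + 2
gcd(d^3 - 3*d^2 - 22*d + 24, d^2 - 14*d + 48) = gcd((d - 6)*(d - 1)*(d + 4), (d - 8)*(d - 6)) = d - 6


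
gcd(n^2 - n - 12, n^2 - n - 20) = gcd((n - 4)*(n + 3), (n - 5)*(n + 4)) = 1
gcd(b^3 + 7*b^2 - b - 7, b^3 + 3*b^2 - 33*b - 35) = b^2 + 8*b + 7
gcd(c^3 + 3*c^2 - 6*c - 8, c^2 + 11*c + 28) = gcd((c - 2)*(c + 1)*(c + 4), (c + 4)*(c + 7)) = c + 4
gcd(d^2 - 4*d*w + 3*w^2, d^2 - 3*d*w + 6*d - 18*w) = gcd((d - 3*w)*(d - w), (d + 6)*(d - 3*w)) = -d + 3*w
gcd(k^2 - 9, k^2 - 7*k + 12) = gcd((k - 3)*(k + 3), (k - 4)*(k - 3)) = k - 3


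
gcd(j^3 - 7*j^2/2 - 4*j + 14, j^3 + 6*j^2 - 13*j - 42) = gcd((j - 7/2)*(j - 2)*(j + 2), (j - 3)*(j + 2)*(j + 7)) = j + 2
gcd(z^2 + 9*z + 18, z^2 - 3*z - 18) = z + 3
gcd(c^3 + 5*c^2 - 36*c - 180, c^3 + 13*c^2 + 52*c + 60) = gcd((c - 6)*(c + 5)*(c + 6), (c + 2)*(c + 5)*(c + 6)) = c^2 + 11*c + 30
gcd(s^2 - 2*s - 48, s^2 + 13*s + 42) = s + 6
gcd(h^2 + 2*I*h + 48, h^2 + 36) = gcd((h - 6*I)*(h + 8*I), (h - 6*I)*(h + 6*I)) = h - 6*I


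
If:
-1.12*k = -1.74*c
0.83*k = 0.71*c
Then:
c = 0.00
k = 0.00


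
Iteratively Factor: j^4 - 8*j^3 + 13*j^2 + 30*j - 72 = (j + 2)*(j^3 - 10*j^2 + 33*j - 36) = (j - 4)*(j + 2)*(j^2 - 6*j + 9) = (j - 4)*(j - 3)*(j + 2)*(j - 3)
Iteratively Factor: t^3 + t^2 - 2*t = (t)*(t^2 + t - 2) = t*(t - 1)*(t + 2)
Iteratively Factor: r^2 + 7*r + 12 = (r + 4)*(r + 3)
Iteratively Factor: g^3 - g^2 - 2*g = (g)*(g^2 - g - 2) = g*(g - 2)*(g + 1)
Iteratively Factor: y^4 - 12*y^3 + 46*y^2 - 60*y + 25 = (y - 1)*(y^3 - 11*y^2 + 35*y - 25) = (y - 1)^2*(y^2 - 10*y + 25) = (y - 5)*(y - 1)^2*(y - 5)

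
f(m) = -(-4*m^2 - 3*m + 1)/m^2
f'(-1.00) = -5.00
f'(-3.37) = -0.32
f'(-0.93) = -5.96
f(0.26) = 0.75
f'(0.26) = 69.41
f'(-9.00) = -0.04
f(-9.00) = 3.65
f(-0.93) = -0.38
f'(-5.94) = -0.09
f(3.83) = 4.72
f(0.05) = -336.00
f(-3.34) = 3.01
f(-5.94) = 3.47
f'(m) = -(-8*m - 3)/m^2 + 2*(-4*m^2 - 3*m + 1)/m^3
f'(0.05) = 14800.00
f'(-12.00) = -0.02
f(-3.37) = 3.02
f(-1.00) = 0.00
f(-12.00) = 3.74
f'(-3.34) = -0.32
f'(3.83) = -0.17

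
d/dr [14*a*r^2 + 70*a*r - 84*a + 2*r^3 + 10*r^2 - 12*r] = 28*a*r + 70*a + 6*r^2 + 20*r - 12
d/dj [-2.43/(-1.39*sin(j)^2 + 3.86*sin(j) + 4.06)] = (9.3798 - 6.7554*sin(j))*cos(j)/(-1.39*sin(j)^2 + 3.86*sin(j) + 4.06)^2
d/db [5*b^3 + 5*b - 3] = 15*b^2 + 5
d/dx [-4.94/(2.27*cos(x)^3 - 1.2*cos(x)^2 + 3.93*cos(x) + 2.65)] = (-33.6414*cos(x)^2 + 11.856*cos(x) - 19.4142)*sin(x)/(2.27*cos(x)^3 - 1.2*cos(x)^2 + 3.93*cos(x) + 2.65)^2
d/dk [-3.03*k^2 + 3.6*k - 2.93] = 3.6 - 6.06*k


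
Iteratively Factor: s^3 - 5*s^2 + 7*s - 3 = (s - 1)*(s^2 - 4*s + 3) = (s - 3)*(s - 1)*(s - 1)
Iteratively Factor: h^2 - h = (h)*(h - 1)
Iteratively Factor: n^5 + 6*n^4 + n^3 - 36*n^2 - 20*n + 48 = (n + 3)*(n^4 + 3*n^3 - 8*n^2 - 12*n + 16) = (n + 3)*(n + 4)*(n^3 - n^2 - 4*n + 4) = (n - 2)*(n + 3)*(n + 4)*(n^2 + n - 2) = (n - 2)*(n - 1)*(n + 3)*(n + 4)*(n + 2)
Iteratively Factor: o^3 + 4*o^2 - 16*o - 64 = (o + 4)*(o^2 - 16) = (o - 4)*(o + 4)*(o + 4)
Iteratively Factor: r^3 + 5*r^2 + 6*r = (r + 2)*(r^2 + 3*r) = (r + 2)*(r + 3)*(r)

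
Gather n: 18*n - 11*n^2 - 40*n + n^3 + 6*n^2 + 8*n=n^3 - 5*n^2 - 14*n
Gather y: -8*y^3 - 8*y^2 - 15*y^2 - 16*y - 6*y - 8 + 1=-8*y^3 - 23*y^2 - 22*y - 7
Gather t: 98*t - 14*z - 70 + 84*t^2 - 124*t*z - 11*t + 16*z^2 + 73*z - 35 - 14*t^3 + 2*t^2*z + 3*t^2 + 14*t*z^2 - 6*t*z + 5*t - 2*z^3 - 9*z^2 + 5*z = -14*t^3 + t^2*(2*z + 87) + t*(14*z^2 - 130*z + 92) - 2*z^3 + 7*z^2 + 64*z - 105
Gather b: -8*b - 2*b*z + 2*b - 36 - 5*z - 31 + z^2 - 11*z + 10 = b*(-2*z - 6) + z^2 - 16*z - 57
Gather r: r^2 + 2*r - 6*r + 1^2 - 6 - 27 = r^2 - 4*r - 32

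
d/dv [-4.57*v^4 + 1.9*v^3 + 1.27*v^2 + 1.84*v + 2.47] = -18.28*v^3 + 5.7*v^2 + 2.54*v + 1.84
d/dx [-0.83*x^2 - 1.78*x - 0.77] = -1.66*x - 1.78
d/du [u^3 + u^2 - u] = 3*u^2 + 2*u - 1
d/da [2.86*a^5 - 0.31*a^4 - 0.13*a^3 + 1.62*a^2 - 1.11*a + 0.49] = 14.3*a^4 - 1.24*a^3 - 0.39*a^2 + 3.24*a - 1.11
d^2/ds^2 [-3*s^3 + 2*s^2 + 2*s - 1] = 4 - 18*s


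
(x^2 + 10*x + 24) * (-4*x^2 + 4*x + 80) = -4*x^4 - 36*x^3 + 24*x^2 + 896*x + 1920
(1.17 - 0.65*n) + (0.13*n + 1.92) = 3.09 - 0.52*n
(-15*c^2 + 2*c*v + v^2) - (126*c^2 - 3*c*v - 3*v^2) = -141*c^2 + 5*c*v + 4*v^2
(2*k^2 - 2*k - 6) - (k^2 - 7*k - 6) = k^2 + 5*k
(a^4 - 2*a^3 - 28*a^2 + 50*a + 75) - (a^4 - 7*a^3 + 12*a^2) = 5*a^3 - 40*a^2 + 50*a + 75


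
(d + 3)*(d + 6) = d^2 + 9*d + 18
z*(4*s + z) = 4*s*z + z^2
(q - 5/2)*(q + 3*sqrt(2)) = q^2 - 5*q/2 + 3*sqrt(2)*q - 15*sqrt(2)/2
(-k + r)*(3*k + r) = -3*k^2 + 2*k*r + r^2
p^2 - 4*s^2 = (p - 2*s)*(p + 2*s)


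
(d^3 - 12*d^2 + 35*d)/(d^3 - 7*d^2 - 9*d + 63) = d*(d - 5)/(d^2 - 9)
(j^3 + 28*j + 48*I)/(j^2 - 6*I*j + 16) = (j^2 - 2*I*j + 24)/(j - 8*I)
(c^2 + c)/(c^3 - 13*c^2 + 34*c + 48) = c/(c^2 - 14*c + 48)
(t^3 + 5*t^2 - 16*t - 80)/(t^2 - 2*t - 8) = (t^2 + 9*t + 20)/(t + 2)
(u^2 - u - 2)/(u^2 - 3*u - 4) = (u - 2)/(u - 4)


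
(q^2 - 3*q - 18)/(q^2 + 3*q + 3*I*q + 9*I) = (q - 6)/(q + 3*I)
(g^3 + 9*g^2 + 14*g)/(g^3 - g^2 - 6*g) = (g + 7)/(g - 3)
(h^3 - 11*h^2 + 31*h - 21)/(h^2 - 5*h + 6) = (h^2 - 8*h + 7)/(h - 2)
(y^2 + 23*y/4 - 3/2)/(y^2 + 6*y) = (y - 1/4)/y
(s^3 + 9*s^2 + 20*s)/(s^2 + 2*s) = (s^2 + 9*s + 20)/(s + 2)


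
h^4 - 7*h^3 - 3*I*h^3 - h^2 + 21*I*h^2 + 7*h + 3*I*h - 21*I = (h - 7)*(h - 1)*(h + 1)*(h - 3*I)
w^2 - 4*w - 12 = (w - 6)*(w + 2)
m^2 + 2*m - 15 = (m - 3)*(m + 5)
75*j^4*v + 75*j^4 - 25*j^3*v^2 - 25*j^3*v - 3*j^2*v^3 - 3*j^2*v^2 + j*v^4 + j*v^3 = (-5*j + v)*(-3*j + v)*(5*j + v)*(j*v + j)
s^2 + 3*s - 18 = (s - 3)*(s + 6)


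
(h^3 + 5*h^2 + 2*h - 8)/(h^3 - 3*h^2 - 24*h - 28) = (h^2 + 3*h - 4)/(h^2 - 5*h - 14)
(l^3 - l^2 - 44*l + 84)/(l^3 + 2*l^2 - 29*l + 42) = (l - 6)/(l - 3)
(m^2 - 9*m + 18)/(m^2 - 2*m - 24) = (m - 3)/(m + 4)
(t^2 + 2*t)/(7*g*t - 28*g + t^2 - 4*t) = t*(t + 2)/(7*g*t - 28*g + t^2 - 4*t)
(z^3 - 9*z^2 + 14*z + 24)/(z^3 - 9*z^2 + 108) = (z^2 - 3*z - 4)/(z^2 - 3*z - 18)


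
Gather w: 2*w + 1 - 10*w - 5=-8*w - 4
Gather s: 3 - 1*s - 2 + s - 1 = 0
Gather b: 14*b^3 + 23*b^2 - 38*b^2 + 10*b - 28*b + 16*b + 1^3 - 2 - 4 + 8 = 14*b^3 - 15*b^2 - 2*b + 3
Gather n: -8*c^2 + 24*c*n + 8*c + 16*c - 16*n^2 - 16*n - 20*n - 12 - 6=-8*c^2 + 24*c - 16*n^2 + n*(24*c - 36) - 18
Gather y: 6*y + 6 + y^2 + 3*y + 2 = y^2 + 9*y + 8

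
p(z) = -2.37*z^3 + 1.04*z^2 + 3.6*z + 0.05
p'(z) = -7.11*z^2 + 2.08*z + 3.6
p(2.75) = -31.47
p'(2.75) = -44.45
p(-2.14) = 20.34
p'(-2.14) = -33.41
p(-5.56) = 419.54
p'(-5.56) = -227.76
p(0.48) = 1.76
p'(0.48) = 2.96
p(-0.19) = -0.58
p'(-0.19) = 2.95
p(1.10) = 2.11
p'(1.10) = -2.72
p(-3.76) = 127.20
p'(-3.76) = -104.74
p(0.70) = 2.27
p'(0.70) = 1.57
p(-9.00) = 1779.62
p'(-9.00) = -591.03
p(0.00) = 0.05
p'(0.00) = 3.60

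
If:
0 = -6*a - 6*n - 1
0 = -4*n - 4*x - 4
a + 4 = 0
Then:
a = -4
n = 23/6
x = -29/6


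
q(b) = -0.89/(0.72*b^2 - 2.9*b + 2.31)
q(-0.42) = -0.24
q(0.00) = -0.39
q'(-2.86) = -0.02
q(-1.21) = -0.13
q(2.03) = 1.46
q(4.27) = -0.29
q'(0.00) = -0.48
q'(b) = -0.89*(2.9 - 1.44*b)/(0.72*b^2 - 2.9*b + 2.31)^2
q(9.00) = -0.03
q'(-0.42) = -0.23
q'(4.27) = 0.31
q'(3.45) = 2.41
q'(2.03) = 0.06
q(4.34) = -0.27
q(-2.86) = -0.05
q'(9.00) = 0.01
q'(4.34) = 0.28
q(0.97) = -5.10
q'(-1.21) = -0.09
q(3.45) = -1.02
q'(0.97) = -43.96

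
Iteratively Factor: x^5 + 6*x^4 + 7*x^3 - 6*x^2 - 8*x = (x + 1)*(x^4 + 5*x^3 + 2*x^2 - 8*x) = (x + 1)*(x + 2)*(x^3 + 3*x^2 - 4*x) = x*(x + 1)*(x + 2)*(x^2 + 3*x - 4) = x*(x - 1)*(x + 1)*(x + 2)*(x + 4)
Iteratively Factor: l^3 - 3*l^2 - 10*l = (l + 2)*(l^2 - 5*l) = l*(l + 2)*(l - 5)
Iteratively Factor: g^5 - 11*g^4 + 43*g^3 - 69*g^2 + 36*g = (g)*(g^4 - 11*g^3 + 43*g^2 - 69*g + 36) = g*(g - 1)*(g^3 - 10*g^2 + 33*g - 36) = g*(g - 3)*(g - 1)*(g^2 - 7*g + 12) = g*(g - 3)^2*(g - 1)*(g - 4)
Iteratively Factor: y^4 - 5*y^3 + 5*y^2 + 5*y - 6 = (y - 1)*(y^3 - 4*y^2 + y + 6) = (y - 2)*(y - 1)*(y^2 - 2*y - 3) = (y - 3)*(y - 2)*(y - 1)*(y + 1)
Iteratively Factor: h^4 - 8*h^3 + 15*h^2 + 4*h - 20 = (h - 5)*(h^3 - 3*h^2 + 4) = (h - 5)*(h - 2)*(h^2 - h - 2) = (h - 5)*(h - 2)^2*(h + 1)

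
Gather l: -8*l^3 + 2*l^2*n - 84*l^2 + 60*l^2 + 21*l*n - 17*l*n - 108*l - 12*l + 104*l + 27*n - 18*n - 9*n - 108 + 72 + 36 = -8*l^3 + l^2*(2*n - 24) + l*(4*n - 16)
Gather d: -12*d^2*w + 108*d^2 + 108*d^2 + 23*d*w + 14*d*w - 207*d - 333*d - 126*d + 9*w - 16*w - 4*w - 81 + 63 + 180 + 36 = d^2*(216 - 12*w) + d*(37*w - 666) - 11*w + 198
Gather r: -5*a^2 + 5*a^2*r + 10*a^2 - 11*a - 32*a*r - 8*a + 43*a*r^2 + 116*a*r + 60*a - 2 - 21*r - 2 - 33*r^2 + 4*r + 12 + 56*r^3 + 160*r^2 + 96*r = 5*a^2 + 41*a + 56*r^3 + r^2*(43*a + 127) + r*(5*a^2 + 84*a + 79) + 8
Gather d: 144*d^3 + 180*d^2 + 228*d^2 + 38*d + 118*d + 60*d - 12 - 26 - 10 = 144*d^3 + 408*d^2 + 216*d - 48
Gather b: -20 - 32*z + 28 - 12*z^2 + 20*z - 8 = -12*z^2 - 12*z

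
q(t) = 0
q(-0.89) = 0.00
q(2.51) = 0.00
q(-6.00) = 0.00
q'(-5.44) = 0.00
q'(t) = 0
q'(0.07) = 0.00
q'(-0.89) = 0.00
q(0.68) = 0.00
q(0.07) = 0.00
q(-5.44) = 0.00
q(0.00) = 0.00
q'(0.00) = 0.00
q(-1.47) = 0.00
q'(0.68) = 0.00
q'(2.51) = 0.00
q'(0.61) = 0.00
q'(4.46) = 0.00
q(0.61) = 0.00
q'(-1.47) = 0.00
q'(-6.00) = 0.00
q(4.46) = 0.00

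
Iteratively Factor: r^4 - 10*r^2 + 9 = (r - 1)*(r^3 + r^2 - 9*r - 9) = (r - 1)*(r + 3)*(r^2 - 2*r - 3) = (r - 3)*(r - 1)*(r + 3)*(r + 1)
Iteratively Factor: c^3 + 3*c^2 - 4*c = (c - 1)*(c^2 + 4*c) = (c - 1)*(c + 4)*(c)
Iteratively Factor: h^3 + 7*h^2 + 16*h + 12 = (h + 3)*(h^2 + 4*h + 4) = (h + 2)*(h + 3)*(h + 2)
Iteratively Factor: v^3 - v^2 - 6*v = (v + 2)*(v^2 - 3*v) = (v - 3)*(v + 2)*(v)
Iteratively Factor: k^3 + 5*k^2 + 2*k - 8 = (k + 2)*(k^2 + 3*k - 4) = (k - 1)*(k + 2)*(k + 4)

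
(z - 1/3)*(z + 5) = z^2 + 14*z/3 - 5/3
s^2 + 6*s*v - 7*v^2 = (s - v)*(s + 7*v)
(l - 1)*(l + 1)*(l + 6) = l^3 + 6*l^2 - l - 6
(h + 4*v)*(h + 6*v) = h^2 + 10*h*v + 24*v^2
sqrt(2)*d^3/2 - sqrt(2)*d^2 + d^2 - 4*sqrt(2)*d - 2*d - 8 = (d - 4)*(d + 2)*(sqrt(2)*d/2 + 1)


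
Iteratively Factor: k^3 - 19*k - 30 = (k - 5)*(k^2 + 5*k + 6) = (k - 5)*(k + 2)*(k + 3)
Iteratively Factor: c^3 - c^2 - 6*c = (c + 2)*(c^2 - 3*c) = (c - 3)*(c + 2)*(c)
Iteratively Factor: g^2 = (g)*(g)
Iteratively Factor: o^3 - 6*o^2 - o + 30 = (o + 2)*(o^2 - 8*o + 15) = (o - 3)*(o + 2)*(o - 5)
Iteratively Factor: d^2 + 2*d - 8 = (d + 4)*(d - 2)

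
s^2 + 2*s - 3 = (s - 1)*(s + 3)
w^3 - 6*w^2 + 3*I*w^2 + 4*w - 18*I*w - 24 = (w - 6)*(w - I)*(w + 4*I)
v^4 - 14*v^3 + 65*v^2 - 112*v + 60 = (v - 6)*(v - 5)*(v - 2)*(v - 1)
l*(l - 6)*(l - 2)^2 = l^4 - 10*l^3 + 28*l^2 - 24*l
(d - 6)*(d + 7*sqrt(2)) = d^2 - 6*d + 7*sqrt(2)*d - 42*sqrt(2)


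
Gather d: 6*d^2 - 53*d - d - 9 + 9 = 6*d^2 - 54*d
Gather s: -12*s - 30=-12*s - 30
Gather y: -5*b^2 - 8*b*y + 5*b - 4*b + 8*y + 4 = -5*b^2 + b + y*(8 - 8*b) + 4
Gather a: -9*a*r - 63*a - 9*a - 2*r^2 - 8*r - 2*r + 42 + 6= a*(-9*r - 72) - 2*r^2 - 10*r + 48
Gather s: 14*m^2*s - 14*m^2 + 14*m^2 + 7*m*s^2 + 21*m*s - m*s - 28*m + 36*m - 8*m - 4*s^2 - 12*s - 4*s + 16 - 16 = s^2*(7*m - 4) + s*(14*m^2 + 20*m - 16)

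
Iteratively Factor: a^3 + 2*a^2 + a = (a + 1)*(a^2 + a) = (a + 1)^2*(a)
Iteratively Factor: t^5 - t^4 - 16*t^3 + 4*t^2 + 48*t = (t - 4)*(t^4 + 3*t^3 - 4*t^2 - 12*t) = (t - 4)*(t + 3)*(t^3 - 4*t) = (t - 4)*(t + 2)*(t + 3)*(t^2 - 2*t) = t*(t - 4)*(t + 2)*(t + 3)*(t - 2)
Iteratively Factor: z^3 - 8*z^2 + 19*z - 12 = (z - 4)*(z^2 - 4*z + 3) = (z - 4)*(z - 1)*(z - 3)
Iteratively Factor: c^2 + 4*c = (c + 4)*(c)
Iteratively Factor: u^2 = (u)*(u)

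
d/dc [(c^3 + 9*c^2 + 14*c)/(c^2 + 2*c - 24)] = (c^4 + 4*c^3 - 68*c^2 - 432*c - 336)/(c^4 + 4*c^3 - 44*c^2 - 96*c + 576)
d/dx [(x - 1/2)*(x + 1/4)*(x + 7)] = 3*x^2 + 27*x/2 - 15/8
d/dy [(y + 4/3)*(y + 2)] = 2*y + 10/3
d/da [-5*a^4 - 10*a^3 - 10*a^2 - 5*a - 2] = -20*a^3 - 30*a^2 - 20*a - 5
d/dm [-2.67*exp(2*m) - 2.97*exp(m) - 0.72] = (-5.34*exp(m) - 2.97)*exp(m)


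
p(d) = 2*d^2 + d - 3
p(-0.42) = -3.07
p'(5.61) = 23.44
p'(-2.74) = -9.96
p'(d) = 4*d + 1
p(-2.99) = 11.89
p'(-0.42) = -0.68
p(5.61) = 65.55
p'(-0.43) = -0.72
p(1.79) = 5.20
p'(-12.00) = -47.00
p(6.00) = 75.00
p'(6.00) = 25.00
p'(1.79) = 8.16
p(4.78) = 47.48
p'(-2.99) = -10.96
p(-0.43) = -3.06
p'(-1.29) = -4.16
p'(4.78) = 20.12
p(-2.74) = 9.28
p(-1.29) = -0.96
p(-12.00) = 273.00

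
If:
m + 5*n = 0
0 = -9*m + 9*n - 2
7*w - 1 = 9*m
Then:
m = -5/27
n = 1/27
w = -2/21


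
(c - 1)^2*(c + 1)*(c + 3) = c^4 + 2*c^3 - 4*c^2 - 2*c + 3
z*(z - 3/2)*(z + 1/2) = z^3 - z^2 - 3*z/4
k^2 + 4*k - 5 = (k - 1)*(k + 5)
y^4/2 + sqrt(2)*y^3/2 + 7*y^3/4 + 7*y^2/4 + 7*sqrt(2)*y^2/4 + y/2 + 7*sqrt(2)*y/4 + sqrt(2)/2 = (y/2 + 1/2)*(y + 1/2)*(y + 2)*(y + sqrt(2))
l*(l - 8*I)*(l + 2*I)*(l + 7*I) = l^4 + I*l^3 + 58*l^2 + 112*I*l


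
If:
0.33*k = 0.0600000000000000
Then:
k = 0.18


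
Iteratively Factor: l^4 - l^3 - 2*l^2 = (l + 1)*(l^3 - 2*l^2) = (l - 2)*(l + 1)*(l^2) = l*(l - 2)*(l + 1)*(l)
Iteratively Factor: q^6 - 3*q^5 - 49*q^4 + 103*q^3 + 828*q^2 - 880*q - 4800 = (q - 5)*(q^5 + 2*q^4 - 39*q^3 - 92*q^2 + 368*q + 960) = (q - 5)*(q + 3)*(q^4 - q^3 - 36*q^2 + 16*q + 320) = (q - 5)*(q + 3)*(q + 4)*(q^3 - 5*q^2 - 16*q + 80) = (q - 5)*(q + 3)*(q + 4)^2*(q^2 - 9*q + 20) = (q - 5)^2*(q + 3)*(q + 4)^2*(q - 4)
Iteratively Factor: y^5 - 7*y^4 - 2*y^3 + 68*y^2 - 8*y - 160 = (y - 5)*(y^4 - 2*y^3 - 12*y^2 + 8*y + 32) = (y - 5)*(y - 2)*(y^3 - 12*y - 16) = (y - 5)*(y - 4)*(y - 2)*(y^2 + 4*y + 4) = (y - 5)*(y - 4)*(y - 2)*(y + 2)*(y + 2)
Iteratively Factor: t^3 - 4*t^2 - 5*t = (t)*(t^2 - 4*t - 5) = t*(t + 1)*(t - 5)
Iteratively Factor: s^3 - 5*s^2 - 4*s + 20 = (s - 5)*(s^2 - 4) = (s - 5)*(s + 2)*(s - 2)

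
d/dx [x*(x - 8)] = 2*x - 8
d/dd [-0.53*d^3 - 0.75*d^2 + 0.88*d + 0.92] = -1.59*d^2 - 1.5*d + 0.88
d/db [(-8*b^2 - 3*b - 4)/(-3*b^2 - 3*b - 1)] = (15*b^2 - 8*b - 9)/(9*b^4 + 18*b^3 + 15*b^2 + 6*b + 1)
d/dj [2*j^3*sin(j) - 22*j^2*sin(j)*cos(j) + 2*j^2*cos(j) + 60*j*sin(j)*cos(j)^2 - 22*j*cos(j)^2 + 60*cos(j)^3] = 2*j^3*cos(j) + 4*j^2*sin(j) - 44*j^2*cos(j)^2 + 22*j^2 + 180*j*cos(j)^3 - 116*j*cos(j) - 120*sin(j)*cos(j)^2 - 22*cos(j)^2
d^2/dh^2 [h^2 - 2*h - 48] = 2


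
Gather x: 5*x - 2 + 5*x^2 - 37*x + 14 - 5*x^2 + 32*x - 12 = 0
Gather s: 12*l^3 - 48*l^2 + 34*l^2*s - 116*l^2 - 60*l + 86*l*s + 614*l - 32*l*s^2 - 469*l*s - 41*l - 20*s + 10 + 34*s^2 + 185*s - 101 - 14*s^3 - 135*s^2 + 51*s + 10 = 12*l^3 - 164*l^2 + 513*l - 14*s^3 + s^2*(-32*l - 101) + s*(34*l^2 - 383*l + 216) - 81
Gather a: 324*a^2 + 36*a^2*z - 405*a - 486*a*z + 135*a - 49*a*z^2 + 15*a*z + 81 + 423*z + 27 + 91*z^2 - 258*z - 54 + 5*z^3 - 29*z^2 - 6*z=a^2*(36*z + 324) + a*(-49*z^2 - 471*z - 270) + 5*z^3 + 62*z^2 + 159*z + 54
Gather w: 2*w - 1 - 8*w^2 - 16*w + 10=-8*w^2 - 14*w + 9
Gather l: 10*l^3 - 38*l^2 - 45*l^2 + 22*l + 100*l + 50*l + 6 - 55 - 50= 10*l^3 - 83*l^2 + 172*l - 99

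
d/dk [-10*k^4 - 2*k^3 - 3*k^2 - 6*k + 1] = -40*k^3 - 6*k^2 - 6*k - 6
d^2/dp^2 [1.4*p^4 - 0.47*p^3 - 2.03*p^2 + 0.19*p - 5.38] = 16.8*p^2 - 2.82*p - 4.06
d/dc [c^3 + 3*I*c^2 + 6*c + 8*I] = 3*c^2 + 6*I*c + 6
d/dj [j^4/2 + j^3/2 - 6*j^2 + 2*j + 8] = 2*j^3 + 3*j^2/2 - 12*j + 2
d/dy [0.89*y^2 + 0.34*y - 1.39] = 1.78*y + 0.34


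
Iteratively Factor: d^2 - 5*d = (d - 5)*(d)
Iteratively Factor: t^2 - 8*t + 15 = (t - 3)*(t - 5)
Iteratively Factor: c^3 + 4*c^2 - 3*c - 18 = (c + 3)*(c^2 + c - 6) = (c - 2)*(c + 3)*(c + 3)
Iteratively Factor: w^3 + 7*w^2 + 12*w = (w)*(w^2 + 7*w + 12) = w*(w + 3)*(w + 4)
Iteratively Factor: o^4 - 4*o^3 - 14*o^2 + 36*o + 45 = (o + 3)*(o^3 - 7*o^2 + 7*o + 15) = (o - 3)*(o + 3)*(o^2 - 4*o - 5) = (o - 5)*(o - 3)*(o + 3)*(o + 1)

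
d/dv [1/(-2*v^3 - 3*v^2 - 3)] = 6*v*(v + 1)/(2*v^3 + 3*v^2 + 3)^2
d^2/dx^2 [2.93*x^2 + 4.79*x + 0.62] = 5.86000000000000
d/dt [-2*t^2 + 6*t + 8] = 6 - 4*t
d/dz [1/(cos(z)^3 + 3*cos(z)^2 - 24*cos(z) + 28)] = 3*(cos(z) + 4)*sin(z)/((cos(z) - 2)^3*(cos(z) + 7)^2)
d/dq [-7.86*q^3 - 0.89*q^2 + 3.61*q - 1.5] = -23.58*q^2 - 1.78*q + 3.61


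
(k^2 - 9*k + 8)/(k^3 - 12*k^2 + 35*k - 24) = 1/(k - 3)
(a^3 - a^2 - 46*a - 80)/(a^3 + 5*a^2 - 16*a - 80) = (a^2 - 6*a - 16)/(a^2 - 16)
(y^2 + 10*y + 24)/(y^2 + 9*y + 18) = (y + 4)/(y + 3)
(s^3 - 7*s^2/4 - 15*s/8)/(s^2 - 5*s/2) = s + 3/4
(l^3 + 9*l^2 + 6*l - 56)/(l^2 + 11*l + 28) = l - 2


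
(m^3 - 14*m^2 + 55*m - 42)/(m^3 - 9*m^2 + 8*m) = (m^2 - 13*m + 42)/(m*(m - 8))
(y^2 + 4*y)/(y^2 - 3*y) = (y + 4)/(y - 3)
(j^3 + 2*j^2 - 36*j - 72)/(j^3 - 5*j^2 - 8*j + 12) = (j + 6)/(j - 1)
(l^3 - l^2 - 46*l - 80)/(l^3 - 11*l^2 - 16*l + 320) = (l + 2)/(l - 8)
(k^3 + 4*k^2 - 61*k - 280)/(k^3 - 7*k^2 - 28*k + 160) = (k + 7)/(k - 4)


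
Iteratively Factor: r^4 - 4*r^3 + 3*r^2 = (r)*(r^3 - 4*r^2 + 3*r) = r*(r - 3)*(r^2 - r) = r^2*(r - 3)*(r - 1)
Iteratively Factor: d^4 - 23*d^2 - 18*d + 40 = (d - 5)*(d^3 + 5*d^2 + 2*d - 8) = (d - 5)*(d + 4)*(d^2 + d - 2) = (d - 5)*(d + 2)*(d + 4)*(d - 1)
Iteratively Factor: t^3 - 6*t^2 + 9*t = (t - 3)*(t^2 - 3*t) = (t - 3)^2*(t)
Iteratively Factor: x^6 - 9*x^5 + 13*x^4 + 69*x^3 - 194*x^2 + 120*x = (x - 5)*(x^5 - 4*x^4 - 7*x^3 + 34*x^2 - 24*x) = (x - 5)*(x - 2)*(x^4 - 2*x^3 - 11*x^2 + 12*x) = (x - 5)*(x - 4)*(x - 2)*(x^3 + 2*x^2 - 3*x) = (x - 5)*(x - 4)*(x - 2)*(x + 3)*(x^2 - x) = x*(x - 5)*(x - 4)*(x - 2)*(x + 3)*(x - 1)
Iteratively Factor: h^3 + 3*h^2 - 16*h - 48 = (h - 4)*(h^2 + 7*h + 12) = (h - 4)*(h + 4)*(h + 3)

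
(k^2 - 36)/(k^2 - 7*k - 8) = (36 - k^2)/(-k^2 + 7*k + 8)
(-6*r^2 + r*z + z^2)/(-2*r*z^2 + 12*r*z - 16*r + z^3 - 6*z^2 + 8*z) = (3*r + z)/(z^2 - 6*z + 8)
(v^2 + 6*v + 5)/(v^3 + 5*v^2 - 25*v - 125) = (v + 1)/(v^2 - 25)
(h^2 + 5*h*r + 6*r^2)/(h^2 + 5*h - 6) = (h^2 + 5*h*r + 6*r^2)/(h^2 + 5*h - 6)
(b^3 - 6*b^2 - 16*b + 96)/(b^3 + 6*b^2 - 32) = (b^2 - 10*b + 24)/(b^2 + 2*b - 8)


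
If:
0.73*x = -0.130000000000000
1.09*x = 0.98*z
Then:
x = -0.18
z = -0.20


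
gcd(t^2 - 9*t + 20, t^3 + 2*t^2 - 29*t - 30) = t - 5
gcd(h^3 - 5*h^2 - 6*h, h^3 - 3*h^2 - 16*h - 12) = h^2 - 5*h - 6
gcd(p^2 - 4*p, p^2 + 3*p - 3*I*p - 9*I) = 1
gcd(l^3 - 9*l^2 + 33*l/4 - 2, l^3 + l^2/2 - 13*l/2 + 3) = l - 1/2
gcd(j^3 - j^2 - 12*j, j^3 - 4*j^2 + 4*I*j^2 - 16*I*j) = j^2 - 4*j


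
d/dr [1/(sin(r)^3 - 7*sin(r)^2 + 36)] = (14 - 3*sin(r))*sin(r)*cos(r)/(sin(r)^3 - 7*sin(r)^2 + 36)^2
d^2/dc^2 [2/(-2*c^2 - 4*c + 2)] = 2*(c^2 + 2*c - 4*(c + 1)^2 - 1)/(c^2 + 2*c - 1)^3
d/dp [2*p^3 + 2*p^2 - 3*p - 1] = 6*p^2 + 4*p - 3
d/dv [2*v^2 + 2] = 4*v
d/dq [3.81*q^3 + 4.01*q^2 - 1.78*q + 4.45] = 11.43*q^2 + 8.02*q - 1.78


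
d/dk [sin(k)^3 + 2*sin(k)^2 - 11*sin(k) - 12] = (3*sin(k)^2 + 4*sin(k) - 11)*cos(k)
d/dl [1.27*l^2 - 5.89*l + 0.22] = 2.54*l - 5.89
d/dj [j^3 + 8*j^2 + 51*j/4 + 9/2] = 3*j^2 + 16*j + 51/4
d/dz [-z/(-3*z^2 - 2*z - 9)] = 3*(3 - z^2)/(9*z^4 + 12*z^3 + 58*z^2 + 36*z + 81)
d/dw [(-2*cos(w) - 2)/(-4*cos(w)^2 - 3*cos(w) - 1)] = 2*(-4*sin(w)^2 + 8*cos(w) + 6)*sin(w)/(4*cos(w)^2 + 3*cos(w) + 1)^2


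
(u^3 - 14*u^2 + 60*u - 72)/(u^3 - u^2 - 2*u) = (u^2 - 12*u + 36)/(u*(u + 1))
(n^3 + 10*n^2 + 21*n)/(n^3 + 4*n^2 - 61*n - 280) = n*(n + 3)/(n^2 - 3*n - 40)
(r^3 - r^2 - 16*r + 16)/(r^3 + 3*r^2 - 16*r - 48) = (r - 1)/(r + 3)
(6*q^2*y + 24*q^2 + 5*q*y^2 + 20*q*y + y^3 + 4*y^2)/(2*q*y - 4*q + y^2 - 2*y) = (3*q*y + 12*q + y^2 + 4*y)/(y - 2)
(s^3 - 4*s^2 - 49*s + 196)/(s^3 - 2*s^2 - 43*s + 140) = (s - 7)/(s - 5)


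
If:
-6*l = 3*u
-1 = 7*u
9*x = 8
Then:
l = 1/14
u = -1/7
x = 8/9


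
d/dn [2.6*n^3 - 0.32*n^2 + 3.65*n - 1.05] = 7.8*n^2 - 0.64*n + 3.65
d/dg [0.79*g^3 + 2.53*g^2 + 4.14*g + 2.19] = 2.37*g^2 + 5.06*g + 4.14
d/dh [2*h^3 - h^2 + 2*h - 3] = 6*h^2 - 2*h + 2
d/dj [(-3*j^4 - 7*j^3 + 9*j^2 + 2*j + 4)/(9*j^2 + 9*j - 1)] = 2*(-27*j^5 - 72*j^4 - 57*j^3 + 42*j^2 - 45*j - 19)/(81*j^4 + 162*j^3 + 63*j^2 - 18*j + 1)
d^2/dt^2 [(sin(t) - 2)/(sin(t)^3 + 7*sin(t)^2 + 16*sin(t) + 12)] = (-4*sin(t)^5 + 13*sin(t)^4 + 139*sin(t)^3 + 134*sin(t)^2 - 290*sin(t) - 268)/((sin(t) + 2)^4*(sin(t) + 3)^3)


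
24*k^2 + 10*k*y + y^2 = (4*k + y)*(6*k + y)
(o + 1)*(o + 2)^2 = o^3 + 5*o^2 + 8*o + 4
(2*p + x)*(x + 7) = 2*p*x + 14*p + x^2 + 7*x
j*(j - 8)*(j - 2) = j^3 - 10*j^2 + 16*j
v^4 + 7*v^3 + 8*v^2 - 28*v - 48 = (v - 2)*(v + 2)*(v + 3)*(v + 4)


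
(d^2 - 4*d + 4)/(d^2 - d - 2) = (d - 2)/(d + 1)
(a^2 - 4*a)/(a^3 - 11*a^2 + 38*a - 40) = a/(a^2 - 7*a + 10)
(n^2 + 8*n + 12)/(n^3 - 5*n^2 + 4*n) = (n^2 + 8*n + 12)/(n*(n^2 - 5*n + 4))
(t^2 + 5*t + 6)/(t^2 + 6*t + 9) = (t + 2)/(t + 3)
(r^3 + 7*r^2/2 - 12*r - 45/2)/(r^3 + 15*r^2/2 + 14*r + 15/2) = (r - 3)/(r + 1)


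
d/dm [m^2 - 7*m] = 2*m - 7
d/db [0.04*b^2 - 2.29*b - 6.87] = 0.08*b - 2.29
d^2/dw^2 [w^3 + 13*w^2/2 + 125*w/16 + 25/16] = 6*w + 13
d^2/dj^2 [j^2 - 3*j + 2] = 2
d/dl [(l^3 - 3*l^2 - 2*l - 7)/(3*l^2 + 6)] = (l^4 + 8*l^2 + 2*l - 4)/(3*(l^4 + 4*l^2 + 4))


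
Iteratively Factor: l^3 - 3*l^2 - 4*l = (l)*(l^2 - 3*l - 4) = l*(l - 4)*(l + 1)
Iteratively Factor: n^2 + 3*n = (n + 3)*(n)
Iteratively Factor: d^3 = (d)*(d^2) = d^2*(d)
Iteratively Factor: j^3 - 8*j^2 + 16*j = (j - 4)*(j^2 - 4*j) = j*(j - 4)*(j - 4)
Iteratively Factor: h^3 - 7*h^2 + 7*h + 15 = (h - 3)*(h^2 - 4*h - 5) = (h - 3)*(h + 1)*(h - 5)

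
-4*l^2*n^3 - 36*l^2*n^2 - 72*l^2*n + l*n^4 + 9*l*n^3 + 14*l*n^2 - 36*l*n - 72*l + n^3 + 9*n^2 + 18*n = (-4*l + n)*(n + 3)*(n + 6)*(l*n + 1)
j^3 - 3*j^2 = j^2*(j - 3)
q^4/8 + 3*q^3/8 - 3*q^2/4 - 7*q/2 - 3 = (q/4 + 1/2)*(q/2 + 1)*(q - 3)*(q + 2)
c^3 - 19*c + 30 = (c - 3)*(c - 2)*(c + 5)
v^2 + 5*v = v*(v + 5)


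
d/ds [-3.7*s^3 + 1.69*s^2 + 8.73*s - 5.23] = -11.1*s^2 + 3.38*s + 8.73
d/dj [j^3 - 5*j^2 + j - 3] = 3*j^2 - 10*j + 1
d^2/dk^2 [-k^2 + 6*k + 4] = -2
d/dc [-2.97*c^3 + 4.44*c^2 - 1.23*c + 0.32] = -8.91*c^2 + 8.88*c - 1.23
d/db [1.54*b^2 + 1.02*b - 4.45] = 3.08*b + 1.02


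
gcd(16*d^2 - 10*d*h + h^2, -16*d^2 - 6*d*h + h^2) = 8*d - h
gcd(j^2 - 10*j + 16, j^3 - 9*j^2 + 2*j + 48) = j - 8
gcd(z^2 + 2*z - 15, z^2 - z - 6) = z - 3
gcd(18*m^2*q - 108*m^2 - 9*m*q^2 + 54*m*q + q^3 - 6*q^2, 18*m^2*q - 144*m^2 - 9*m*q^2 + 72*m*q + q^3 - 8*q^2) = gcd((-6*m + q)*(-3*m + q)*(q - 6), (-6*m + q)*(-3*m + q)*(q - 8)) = 18*m^2 - 9*m*q + q^2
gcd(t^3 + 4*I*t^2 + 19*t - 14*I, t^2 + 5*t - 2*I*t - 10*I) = t - 2*I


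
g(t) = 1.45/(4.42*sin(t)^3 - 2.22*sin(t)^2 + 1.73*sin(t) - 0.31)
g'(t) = 1.45*(-13.26*sin(t)^2*cos(t) + 4.44*sin(t)*cos(t) - 1.73*cos(t))/(4.42*sin(t)^3 - 2.22*sin(t)^2 + 1.73*sin(t) - 0.31)^2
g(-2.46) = -0.43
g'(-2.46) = 0.96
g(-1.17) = -0.20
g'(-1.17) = -0.18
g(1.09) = 0.57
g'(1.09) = -0.84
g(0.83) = 0.95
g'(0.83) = -2.36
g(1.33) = 0.44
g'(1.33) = -0.31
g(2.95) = -47.47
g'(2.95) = 2082.65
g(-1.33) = -0.18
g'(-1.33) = -0.10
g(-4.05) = 0.79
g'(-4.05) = 1.70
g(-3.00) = -2.37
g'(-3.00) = 10.08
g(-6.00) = 15.03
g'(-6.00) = -228.00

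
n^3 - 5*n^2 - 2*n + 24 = (n - 4)*(n - 3)*(n + 2)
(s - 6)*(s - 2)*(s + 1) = s^3 - 7*s^2 + 4*s + 12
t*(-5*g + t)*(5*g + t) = -25*g^2*t + t^3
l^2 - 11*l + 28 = (l - 7)*(l - 4)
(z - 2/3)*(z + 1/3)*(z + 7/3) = z^3 + 2*z^2 - z - 14/27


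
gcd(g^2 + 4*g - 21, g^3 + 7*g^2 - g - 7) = g + 7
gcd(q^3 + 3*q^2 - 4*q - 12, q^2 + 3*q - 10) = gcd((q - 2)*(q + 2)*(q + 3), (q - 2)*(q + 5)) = q - 2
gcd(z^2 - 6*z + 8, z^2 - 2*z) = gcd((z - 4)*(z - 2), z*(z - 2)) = z - 2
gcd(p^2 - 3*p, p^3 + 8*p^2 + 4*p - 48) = 1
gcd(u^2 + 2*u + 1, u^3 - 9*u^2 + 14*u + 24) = u + 1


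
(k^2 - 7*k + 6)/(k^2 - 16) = (k^2 - 7*k + 6)/(k^2 - 16)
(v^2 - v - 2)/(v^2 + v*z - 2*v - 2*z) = (v + 1)/(v + z)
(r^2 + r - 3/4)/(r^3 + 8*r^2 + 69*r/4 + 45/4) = (2*r - 1)/(2*r^2 + 13*r + 15)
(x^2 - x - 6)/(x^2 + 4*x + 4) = (x - 3)/(x + 2)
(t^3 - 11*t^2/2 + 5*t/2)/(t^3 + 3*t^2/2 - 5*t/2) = (2*t^2 - 11*t + 5)/(2*t^2 + 3*t - 5)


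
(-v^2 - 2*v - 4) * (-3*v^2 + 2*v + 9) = 3*v^4 + 4*v^3 - v^2 - 26*v - 36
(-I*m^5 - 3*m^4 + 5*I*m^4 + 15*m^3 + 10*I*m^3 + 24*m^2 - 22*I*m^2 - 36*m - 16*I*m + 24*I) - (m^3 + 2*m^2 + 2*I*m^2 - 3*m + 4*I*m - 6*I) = -I*m^5 - 3*m^4 + 5*I*m^4 + 14*m^3 + 10*I*m^3 + 22*m^2 - 24*I*m^2 - 33*m - 20*I*m + 30*I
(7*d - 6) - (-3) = 7*d - 3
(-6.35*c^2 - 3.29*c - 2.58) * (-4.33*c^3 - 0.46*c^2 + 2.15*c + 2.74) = 27.4955*c^5 + 17.1667*c^4 - 0.967699999999998*c^3 - 23.2857*c^2 - 14.5616*c - 7.0692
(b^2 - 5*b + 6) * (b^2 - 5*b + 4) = b^4 - 10*b^3 + 35*b^2 - 50*b + 24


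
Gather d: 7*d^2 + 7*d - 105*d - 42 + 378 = 7*d^2 - 98*d + 336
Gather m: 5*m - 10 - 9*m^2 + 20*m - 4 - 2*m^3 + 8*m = -2*m^3 - 9*m^2 + 33*m - 14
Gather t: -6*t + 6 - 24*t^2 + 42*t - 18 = -24*t^2 + 36*t - 12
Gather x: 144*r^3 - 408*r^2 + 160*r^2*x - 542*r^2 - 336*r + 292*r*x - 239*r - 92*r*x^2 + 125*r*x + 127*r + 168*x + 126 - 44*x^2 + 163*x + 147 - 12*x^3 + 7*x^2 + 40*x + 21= 144*r^3 - 950*r^2 - 448*r - 12*x^3 + x^2*(-92*r - 37) + x*(160*r^2 + 417*r + 371) + 294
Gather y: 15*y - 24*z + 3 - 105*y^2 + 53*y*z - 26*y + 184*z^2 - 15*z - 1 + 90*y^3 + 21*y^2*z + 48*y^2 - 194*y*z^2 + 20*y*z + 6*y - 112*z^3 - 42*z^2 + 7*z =90*y^3 + y^2*(21*z - 57) + y*(-194*z^2 + 73*z - 5) - 112*z^3 + 142*z^2 - 32*z + 2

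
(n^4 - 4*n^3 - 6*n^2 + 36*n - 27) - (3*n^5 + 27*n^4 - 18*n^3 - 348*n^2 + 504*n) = -3*n^5 - 26*n^4 + 14*n^3 + 342*n^2 - 468*n - 27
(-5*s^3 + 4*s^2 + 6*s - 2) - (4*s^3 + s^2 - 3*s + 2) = -9*s^3 + 3*s^2 + 9*s - 4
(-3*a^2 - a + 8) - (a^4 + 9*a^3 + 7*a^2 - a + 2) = -a^4 - 9*a^3 - 10*a^2 + 6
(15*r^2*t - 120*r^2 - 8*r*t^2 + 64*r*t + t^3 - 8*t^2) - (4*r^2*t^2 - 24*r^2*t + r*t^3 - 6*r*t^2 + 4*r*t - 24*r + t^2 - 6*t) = -4*r^2*t^2 + 39*r^2*t - 120*r^2 - r*t^3 - 2*r*t^2 + 60*r*t + 24*r + t^3 - 9*t^2 + 6*t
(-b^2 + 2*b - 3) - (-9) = -b^2 + 2*b + 6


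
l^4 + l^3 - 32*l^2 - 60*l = l*(l - 6)*(l + 2)*(l + 5)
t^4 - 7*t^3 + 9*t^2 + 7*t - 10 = (t - 5)*(t - 2)*(t - 1)*(t + 1)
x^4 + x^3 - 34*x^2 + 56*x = x*(x - 4)*(x - 2)*(x + 7)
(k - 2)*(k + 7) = k^2 + 5*k - 14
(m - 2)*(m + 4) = m^2 + 2*m - 8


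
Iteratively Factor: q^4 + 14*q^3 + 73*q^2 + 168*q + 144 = (q + 3)*(q^3 + 11*q^2 + 40*q + 48) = (q + 3)*(q + 4)*(q^2 + 7*q + 12) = (q + 3)*(q + 4)^2*(q + 3)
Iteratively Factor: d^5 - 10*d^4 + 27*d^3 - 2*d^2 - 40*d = (d + 1)*(d^4 - 11*d^3 + 38*d^2 - 40*d) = (d - 5)*(d + 1)*(d^3 - 6*d^2 + 8*d) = (d - 5)*(d - 2)*(d + 1)*(d^2 - 4*d) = (d - 5)*(d - 4)*(d - 2)*(d + 1)*(d)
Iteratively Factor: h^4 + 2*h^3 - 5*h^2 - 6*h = (h + 3)*(h^3 - h^2 - 2*h) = (h - 2)*(h + 3)*(h^2 + h) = (h - 2)*(h + 1)*(h + 3)*(h)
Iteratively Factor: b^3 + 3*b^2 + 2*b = (b + 2)*(b^2 + b) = b*(b + 2)*(b + 1)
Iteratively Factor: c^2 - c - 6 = (c - 3)*(c + 2)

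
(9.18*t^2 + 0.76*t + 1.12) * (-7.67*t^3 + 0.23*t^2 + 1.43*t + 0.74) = -70.4106*t^5 - 3.7178*t^4 + 4.7118*t^3 + 8.1376*t^2 + 2.164*t + 0.8288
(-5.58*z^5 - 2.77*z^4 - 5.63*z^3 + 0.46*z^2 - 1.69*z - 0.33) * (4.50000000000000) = -25.11*z^5 - 12.465*z^4 - 25.335*z^3 + 2.07*z^2 - 7.605*z - 1.485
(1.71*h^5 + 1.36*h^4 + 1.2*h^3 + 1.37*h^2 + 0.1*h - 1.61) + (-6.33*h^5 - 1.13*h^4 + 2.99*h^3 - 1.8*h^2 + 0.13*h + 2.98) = -4.62*h^5 + 0.23*h^4 + 4.19*h^3 - 0.43*h^2 + 0.23*h + 1.37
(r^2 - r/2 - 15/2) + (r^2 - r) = 2*r^2 - 3*r/2 - 15/2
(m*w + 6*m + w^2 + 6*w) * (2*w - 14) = 2*m*w^2 - 2*m*w - 84*m + 2*w^3 - 2*w^2 - 84*w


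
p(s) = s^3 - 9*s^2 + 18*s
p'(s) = 3*s^2 - 18*s + 18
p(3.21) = -1.88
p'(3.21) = -8.87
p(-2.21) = -94.53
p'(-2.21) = 72.43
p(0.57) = 7.52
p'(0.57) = 8.71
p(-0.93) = -25.33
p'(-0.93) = 37.33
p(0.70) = 8.53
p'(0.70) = 6.87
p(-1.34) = -42.69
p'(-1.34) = 47.51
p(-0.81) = -21.02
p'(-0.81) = 34.55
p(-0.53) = -12.22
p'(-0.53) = 28.38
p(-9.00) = -1620.00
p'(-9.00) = 423.00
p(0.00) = 0.00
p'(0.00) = 18.00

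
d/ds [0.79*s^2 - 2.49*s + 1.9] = 1.58*s - 2.49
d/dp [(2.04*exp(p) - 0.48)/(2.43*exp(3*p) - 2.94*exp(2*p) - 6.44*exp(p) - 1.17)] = (-9.9144*exp(3*p) + 9.4968*exp(2*p) - 2.8224*exp(p) - 5.478)*exp(p)/(5.9049*exp(6*p) - 14.2884*exp(5*p) - 22.6548*exp(4*p) + 32.181*exp(3*p) + 48.3532*exp(2*p) + 15.0696*exp(p) + 1.3689)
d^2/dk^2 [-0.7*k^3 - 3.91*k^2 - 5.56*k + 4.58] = -4.2*k - 7.82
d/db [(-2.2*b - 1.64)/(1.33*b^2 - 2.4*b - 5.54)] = (2.926*b^2 + 4.3624*b + 8.252)/(1.7689*b^4 - 6.384*b^3 - 8.9764*b^2 + 26.592*b + 30.6916)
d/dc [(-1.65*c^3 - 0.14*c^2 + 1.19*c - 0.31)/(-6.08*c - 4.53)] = (20.064*c^3 + 23.2747*c^2 + 1.2684*c - 7.2755)/(36.9664*c^2 + 55.0848*c + 20.5209)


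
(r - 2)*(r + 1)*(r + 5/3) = r^3 + 2*r^2/3 - 11*r/3 - 10/3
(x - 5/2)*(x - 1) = x^2 - 7*x/2 + 5/2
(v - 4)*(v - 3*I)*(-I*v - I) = -I*v^3 - 3*v^2 + 3*I*v^2 + 9*v + 4*I*v + 12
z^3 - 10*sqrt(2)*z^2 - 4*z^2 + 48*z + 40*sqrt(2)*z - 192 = (z - 4)*(z - 6*sqrt(2))*(z - 4*sqrt(2))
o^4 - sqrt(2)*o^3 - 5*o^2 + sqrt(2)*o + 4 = (o - 1)*(o + 1)*(o - 2*sqrt(2))*(o + sqrt(2))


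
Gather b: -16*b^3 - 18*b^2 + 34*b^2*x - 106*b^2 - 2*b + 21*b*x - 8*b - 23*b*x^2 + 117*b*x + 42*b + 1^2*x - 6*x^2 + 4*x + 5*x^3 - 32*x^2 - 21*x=-16*b^3 + b^2*(34*x - 124) + b*(-23*x^2 + 138*x + 32) + 5*x^3 - 38*x^2 - 16*x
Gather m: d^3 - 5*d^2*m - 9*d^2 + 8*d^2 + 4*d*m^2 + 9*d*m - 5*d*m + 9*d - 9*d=d^3 - d^2 + 4*d*m^2 + m*(-5*d^2 + 4*d)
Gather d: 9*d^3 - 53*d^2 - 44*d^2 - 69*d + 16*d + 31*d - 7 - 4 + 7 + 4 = 9*d^3 - 97*d^2 - 22*d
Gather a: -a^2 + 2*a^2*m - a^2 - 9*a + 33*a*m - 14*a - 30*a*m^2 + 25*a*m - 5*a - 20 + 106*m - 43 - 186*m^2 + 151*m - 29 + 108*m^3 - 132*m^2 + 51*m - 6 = a^2*(2*m - 2) + a*(-30*m^2 + 58*m - 28) + 108*m^3 - 318*m^2 + 308*m - 98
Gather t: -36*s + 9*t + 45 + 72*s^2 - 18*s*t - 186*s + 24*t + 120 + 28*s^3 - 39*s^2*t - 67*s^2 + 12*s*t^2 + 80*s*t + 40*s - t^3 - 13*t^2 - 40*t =28*s^3 + 5*s^2 - 182*s - t^3 + t^2*(12*s - 13) + t*(-39*s^2 + 62*s - 7) + 165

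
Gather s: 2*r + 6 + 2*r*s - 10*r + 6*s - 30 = -8*r + s*(2*r + 6) - 24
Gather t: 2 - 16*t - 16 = -16*t - 14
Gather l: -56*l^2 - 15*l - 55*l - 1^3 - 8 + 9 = -56*l^2 - 70*l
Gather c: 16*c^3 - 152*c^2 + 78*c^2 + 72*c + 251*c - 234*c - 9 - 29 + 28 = 16*c^3 - 74*c^2 + 89*c - 10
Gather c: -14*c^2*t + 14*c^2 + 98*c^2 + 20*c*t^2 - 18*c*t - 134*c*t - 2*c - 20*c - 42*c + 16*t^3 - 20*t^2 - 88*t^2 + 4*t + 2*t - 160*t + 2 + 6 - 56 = c^2*(112 - 14*t) + c*(20*t^2 - 152*t - 64) + 16*t^3 - 108*t^2 - 154*t - 48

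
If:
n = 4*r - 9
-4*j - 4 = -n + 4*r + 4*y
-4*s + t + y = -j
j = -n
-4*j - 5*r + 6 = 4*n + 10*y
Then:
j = -109/45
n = 109/45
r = 257/90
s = t/4 - 13/16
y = -149/180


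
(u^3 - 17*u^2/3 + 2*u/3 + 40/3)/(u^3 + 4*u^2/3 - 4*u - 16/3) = (u - 5)/(u + 2)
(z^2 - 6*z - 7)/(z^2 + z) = (z - 7)/z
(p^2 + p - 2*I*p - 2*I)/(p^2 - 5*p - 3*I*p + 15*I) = (p^2 + p - 2*I*p - 2*I)/(p^2 - 5*p - 3*I*p + 15*I)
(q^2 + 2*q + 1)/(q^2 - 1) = (q + 1)/(q - 1)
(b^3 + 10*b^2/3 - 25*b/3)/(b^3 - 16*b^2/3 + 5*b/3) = (3*b^2 + 10*b - 25)/(3*b^2 - 16*b + 5)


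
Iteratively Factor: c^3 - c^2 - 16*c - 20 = (c - 5)*(c^2 + 4*c + 4) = (c - 5)*(c + 2)*(c + 2)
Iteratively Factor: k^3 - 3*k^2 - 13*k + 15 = (k + 3)*(k^2 - 6*k + 5) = (k - 5)*(k + 3)*(k - 1)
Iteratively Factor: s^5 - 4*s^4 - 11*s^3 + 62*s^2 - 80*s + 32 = (s - 4)*(s^4 - 11*s^2 + 18*s - 8) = (s - 4)*(s - 1)*(s^3 + s^2 - 10*s + 8) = (s - 4)*(s - 2)*(s - 1)*(s^2 + 3*s - 4) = (s - 4)*(s - 2)*(s - 1)*(s + 4)*(s - 1)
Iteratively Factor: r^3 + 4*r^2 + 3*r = (r + 1)*(r^2 + 3*r) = (r + 1)*(r + 3)*(r)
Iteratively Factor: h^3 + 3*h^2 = (h)*(h^2 + 3*h) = h^2*(h + 3)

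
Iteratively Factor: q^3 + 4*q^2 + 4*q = (q + 2)*(q^2 + 2*q) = q*(q + 2)*(q + 2)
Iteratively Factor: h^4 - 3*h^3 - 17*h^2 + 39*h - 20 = (h - 1)*(h^3 - 2*h^2 - 19*h + 20) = (h - 5)*(h - 1)*(h^2 + 3*h - 4) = (h - 5)*(h - 1)^2*(h + 4)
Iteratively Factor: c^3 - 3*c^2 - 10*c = (c - 5)*(c^2 + 2*c) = c*(c - 5)*(c + 2)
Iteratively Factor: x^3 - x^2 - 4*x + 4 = (x - 1)*(x^2 - 4) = (x - 1)*(x + 2)*(x - 2)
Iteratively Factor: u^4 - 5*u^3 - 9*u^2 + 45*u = (u + 3)*(u^3 - 8*u^2 + 15*u) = (u - 3)*(u + 3)*(u^2 - 5*u) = (u - 5)*(u - 3)*(u + 3)*(u)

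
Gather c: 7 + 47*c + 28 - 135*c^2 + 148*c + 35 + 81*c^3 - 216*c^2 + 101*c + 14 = 81*c^3 - 351*c^2 + 296*c + 84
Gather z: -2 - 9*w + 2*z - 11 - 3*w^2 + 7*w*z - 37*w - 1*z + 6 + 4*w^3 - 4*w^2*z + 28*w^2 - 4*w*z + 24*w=4*w^3 + 25*w^2 - 22*w + z*(-4*w^2 + 3*w + 1) - 7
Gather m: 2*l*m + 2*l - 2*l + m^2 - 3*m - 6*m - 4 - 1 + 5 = m^2 + m*(2*l - 9)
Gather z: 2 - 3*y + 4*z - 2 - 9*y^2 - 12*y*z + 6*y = -9*y^2 + 3*y + z*(4 - 12*y)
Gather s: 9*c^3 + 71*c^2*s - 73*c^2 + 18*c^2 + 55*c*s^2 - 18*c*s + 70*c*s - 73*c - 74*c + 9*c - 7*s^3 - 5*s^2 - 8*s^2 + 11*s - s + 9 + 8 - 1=9*c^3 - 55*c^2 - 138*c - 7*s^3 + s^2*(55*c - 13) + s*(71*c^2 + 52*c + 10) + 16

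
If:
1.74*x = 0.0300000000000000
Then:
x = 0.02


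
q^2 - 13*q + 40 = (q - 8)*(q - 5)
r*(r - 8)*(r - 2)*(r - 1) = r^4 - 11*r^3 + 26*r^2 - 16*r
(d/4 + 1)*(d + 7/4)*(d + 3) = d^3/4 + 35*d^2/16 + 97*d/16 + 21/4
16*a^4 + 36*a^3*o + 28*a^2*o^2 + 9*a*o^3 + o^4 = (a + o)*(2*a + o)^2*(4*a + o)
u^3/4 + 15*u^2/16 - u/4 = u*(u/4 + 1)*(u - 1/4)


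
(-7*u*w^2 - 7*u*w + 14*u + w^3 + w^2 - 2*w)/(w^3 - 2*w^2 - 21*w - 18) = (7*u*w^2 + 7*u*w - 14*u - w^3 - w^2 + 2*w)/(-w^3 + 2*w^2 + 21*w + 18)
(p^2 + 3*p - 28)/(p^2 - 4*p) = (p + 7)/p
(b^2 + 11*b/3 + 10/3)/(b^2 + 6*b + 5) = (3*b^2 + 11*b + 10)/(3*(b^2 + 6*b + 5))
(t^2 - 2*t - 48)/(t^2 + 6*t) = (t - 8)/t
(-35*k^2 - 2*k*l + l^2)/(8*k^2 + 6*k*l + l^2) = (-35*k^2 - 2*k*l + l^2)/(8*k^2 + 6*k*l + l^2)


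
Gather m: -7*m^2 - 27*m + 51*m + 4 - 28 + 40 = -7*m^2 + 24*m + 16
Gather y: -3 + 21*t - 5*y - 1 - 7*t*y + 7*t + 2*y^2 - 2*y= 28*t + 2*y^2 + y*(-7*t - 7) - 4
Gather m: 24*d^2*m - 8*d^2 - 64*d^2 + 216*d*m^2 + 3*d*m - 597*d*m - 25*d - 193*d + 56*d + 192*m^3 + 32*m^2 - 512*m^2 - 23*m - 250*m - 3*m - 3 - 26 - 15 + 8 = -72*d^2 - 162*d + 192*m^3 + m^2*(216*d - 480) + m*(24*d^2 - 594*d - 276) - 36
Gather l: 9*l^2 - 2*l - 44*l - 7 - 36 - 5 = 9*l^2 - 46*l - 48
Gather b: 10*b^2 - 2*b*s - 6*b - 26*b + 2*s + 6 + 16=10*b^2 + b*(-2*s - 32) + 2*s + 22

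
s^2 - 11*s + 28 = (s - 7)*(s - 4)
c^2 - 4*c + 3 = (c - 3)*(c - 1)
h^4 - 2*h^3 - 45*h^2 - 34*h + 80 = (h - 8)*(h - 1)*(h + 2)*(h + 5)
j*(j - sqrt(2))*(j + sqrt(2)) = j^3 - 2*j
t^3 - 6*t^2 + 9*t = t*(t - 3)^2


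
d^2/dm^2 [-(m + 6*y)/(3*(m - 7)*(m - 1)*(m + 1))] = 2*(-3*m^5 - 36*m^4*y + 21*m^4 + 336*m^3*y - 50*m^3 - 864*m^2*y + 42*m^2 - 147*m - 300*y - 7)/(3*(m^9 - 21*m^8 + 144*m^7 - 280*m^6 - 438*m^5 + 966*m^4 + 440*m^3 - 1008*m^2 - 147*m + 343))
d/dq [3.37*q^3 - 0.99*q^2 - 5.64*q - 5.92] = 10.11*q^2 - 1.98*q - 5.64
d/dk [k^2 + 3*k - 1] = 2*k + 3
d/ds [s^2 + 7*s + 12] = 2*s + 7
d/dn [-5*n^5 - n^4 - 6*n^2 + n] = -25*n^4 - 4*n^3 - 12*n + 1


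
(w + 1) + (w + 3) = 2*w + 4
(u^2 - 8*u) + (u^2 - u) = 2*u^2 - 9*u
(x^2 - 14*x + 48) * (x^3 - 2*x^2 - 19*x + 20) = x^5 - 16*x^4 + 57*x^3 + 190*x^2 - 1192*x + 960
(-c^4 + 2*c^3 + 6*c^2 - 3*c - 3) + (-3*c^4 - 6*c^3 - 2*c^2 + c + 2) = -4*c^4 - 4*c^3 + 4*c^2 - 2*c - 1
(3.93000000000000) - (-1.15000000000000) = 5.08000000000000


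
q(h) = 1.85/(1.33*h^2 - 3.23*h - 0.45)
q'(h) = 1.85*(3.23 - 2.66*h)/(1.33*h^2 - 3.23*h - 0.45)^2 = (5.9755 - 4.921*h)/(-1.33*h^2 + 3.23*h + 0.45)^2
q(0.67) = -0.92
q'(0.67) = 0.66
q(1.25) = -0.77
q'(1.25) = -0.03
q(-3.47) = 0.07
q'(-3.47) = 0.03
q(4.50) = 0.15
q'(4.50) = -0.11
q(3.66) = 0.33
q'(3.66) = -0.39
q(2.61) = 10.29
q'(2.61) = -212.47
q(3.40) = 0.47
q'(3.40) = -0.69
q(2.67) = 4.54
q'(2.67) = -43.17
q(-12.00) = 0.01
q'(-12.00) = 0.00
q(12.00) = 0.01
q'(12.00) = -0.00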